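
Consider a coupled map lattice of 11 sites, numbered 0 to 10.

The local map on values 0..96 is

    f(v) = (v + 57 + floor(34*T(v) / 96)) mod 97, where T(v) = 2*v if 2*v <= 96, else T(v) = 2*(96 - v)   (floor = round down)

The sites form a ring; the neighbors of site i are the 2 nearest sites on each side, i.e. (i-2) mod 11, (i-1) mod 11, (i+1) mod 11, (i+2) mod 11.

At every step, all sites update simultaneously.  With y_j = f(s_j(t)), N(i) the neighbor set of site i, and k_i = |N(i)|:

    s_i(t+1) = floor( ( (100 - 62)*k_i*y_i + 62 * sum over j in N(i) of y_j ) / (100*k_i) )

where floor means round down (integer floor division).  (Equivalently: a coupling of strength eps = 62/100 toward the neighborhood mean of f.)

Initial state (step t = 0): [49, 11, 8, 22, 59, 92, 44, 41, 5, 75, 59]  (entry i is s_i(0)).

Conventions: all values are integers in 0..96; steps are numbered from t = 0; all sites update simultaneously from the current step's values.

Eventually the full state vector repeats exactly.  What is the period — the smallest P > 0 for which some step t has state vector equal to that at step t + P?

Answer: 5
Key observation: The state at step 7, [42, 42, 42, 42, 42, 42, 42, 42, 42, 42, 42], reappears at step 12 — and no state repeats earlier — so the cycle the system enters has period 5.

Derivation:
t=0: [49, 11, 8, 22, 59, 92, 44, 41, 5, 75, 59]
t=1: [53, 67, 66, 73, 56, 52, 43, 42, 49, 46, 52]
t=2: [43, 46, 46, 46, 43, 40, 37, 35, 38, 39, 42]
t=3: [33, 36, 36, 35, 32, 28, 24, 22, 24, 26, 30]
t=4: [14, 18, 18, 16, 12, 22, 18, 37, 17, 20, 10]
t=5: [82, 83, 83, 85, 83, 77, 76, 64, 75, 75, 81]
t=6: [51, 51, 51, 51, 51, 50, 49, 48, 49, 49, 50]
t=7: [42, 42, 42, 42, 42, 42, 42, 42, 42, 42, 42]
t=8: [31, 31, 31, 31, 31, 31, 31, 31, 31, 31, 31]
t=9: [12, 12, 12, 12, 12, 12, 12, 12, 12, 12, 12]
t=10: [77, 77, 77, 77, 77, 77, 77, 77, 77, 77, 77]
t=11: [50, 50, 50, 50, 50, 50, 50, 50, 50, 50, 50]
t=12: [42, 42, 42, 42, 42, 42, 42, 42, 42, 42, 42]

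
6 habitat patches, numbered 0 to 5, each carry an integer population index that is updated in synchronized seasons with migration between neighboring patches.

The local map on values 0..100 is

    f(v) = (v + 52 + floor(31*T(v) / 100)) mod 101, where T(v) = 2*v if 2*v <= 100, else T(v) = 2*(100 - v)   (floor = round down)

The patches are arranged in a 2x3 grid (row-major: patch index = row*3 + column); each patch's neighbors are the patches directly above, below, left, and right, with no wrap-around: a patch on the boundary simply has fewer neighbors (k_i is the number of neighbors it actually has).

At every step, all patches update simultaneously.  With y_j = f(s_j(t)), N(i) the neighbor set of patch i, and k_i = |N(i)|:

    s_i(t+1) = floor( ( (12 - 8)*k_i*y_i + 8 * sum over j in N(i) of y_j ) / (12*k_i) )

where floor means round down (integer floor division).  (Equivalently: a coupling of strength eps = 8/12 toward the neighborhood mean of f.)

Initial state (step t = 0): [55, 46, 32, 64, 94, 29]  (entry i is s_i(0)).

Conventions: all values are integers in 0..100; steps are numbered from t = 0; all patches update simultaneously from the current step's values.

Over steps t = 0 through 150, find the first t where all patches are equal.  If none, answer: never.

Answer: 20
Key observation: Synchronization is absorbing here: once all patches are equal they stay equal, and step 20 is the first all-equal step.

Derivation:
t=0: [55, 46, 32, 64, 94, 29]  (not all equal)
t=1: [31, 26, 41, 39, 51, 49]  (not all equal)
t=2: [36, 42, 47, 15, 41, 26]  (not all equal)
t=3: [34, 18, 46, 34, 47, 46]  (not all equal)
t=4: [31, 39, 43, 13, 33, 25]  (not all equal)
t=5: [29, 10, 42, 26, 41, 38]  (not all equal)
t=6: [86, 52, 33, 69, 44, 16]  (not all equal)
t=7: [38, 26, 37, 35, 40, 34]  (not all equal)
t=8: [37, 39, 36, 11, 28, 10]  (not all equal)
t=9: [31, 30, 30, 58, 65, 58]  (not all equal)
t=10: [45, 64, 78, 24, 50, 57]  (not all equal)
t=11: [50, 33, 37, 48, 46, 36]  (not all equal)
t=12: [21, 16, 7, 28, 17, 14]  (not all equal)
t=13: [86, 76, 71, 87, 81, 72]  (not all equal)
t=14: [44, 41, 40, 44, 42, 40]  (not all equal)
t=15: [20, 18, 15, 21, 18, 16]  (not all equal)
t=16: [83, 80, 78, 83, 81, 78]  (not all equal)
t=17: [43, 43, 42, 43, 43, 42]  (not all equal)
t=18: [20, 19, 19, 20, 19, 19]  (not all equal)
t=19: [83, 82, 82, 83, 82, 82]  (not all equal)
t=20: [44, 44, 44, 44, 44, 44]  (all equal)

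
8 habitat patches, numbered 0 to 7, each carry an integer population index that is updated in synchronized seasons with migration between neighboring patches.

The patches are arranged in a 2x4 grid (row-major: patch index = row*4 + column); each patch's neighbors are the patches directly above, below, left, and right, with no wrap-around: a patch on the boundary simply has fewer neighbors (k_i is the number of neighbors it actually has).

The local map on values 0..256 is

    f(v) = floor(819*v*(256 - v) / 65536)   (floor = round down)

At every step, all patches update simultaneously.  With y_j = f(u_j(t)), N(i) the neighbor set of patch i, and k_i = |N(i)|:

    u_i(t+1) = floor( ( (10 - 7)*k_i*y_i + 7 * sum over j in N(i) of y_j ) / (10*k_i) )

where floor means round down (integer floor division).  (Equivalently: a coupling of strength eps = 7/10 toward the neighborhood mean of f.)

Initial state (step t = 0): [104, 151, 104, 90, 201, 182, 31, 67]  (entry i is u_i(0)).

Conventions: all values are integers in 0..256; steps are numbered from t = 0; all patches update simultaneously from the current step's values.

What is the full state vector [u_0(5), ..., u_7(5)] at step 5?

Simulating step by step:
t=0: [104, 151, 104, 90, 201, 182, 31, 67]
t=1: [176, 190, 169, 180, 169, 149, 148, 142]
t=2: [171, 176, 177, 185, 185, 185, 195, 189]
t=3: [172, 173, 165, 165, 169, 162, 160, 156]
t=4: [180, 183, 186, 189, 184, 186, 190, 190]
t=5: [166, 165, 160, 158, 165, 162, 158, 156]

Answer: [166, 165, 160, 158, 165, 162, 158, 156]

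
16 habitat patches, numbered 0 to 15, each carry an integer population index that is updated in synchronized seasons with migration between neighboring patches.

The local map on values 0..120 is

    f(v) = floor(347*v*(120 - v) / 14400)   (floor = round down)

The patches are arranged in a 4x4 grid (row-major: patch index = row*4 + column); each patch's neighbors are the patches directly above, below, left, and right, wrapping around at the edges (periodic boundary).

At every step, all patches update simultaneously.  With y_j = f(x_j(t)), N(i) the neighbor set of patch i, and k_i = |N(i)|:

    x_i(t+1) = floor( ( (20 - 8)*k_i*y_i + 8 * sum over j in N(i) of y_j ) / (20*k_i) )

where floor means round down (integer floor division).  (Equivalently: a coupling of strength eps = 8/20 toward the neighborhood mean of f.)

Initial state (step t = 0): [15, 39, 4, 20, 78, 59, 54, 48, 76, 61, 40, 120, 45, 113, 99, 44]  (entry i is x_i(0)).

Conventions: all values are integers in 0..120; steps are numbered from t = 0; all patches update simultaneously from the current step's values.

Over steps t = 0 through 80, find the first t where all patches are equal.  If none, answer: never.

Answer: 7
Key observation: Synchronization is absorbing here: once all patches are equal they stay equal, and step 7 is the first all-equal step.

Derivation:
t=0: [15, 39, 4, 20, 78, 59, 54, 48, 76, 61, 40, 120, 45, 113, 99, 44]  (not all equal)
t=1: [50, 60, 32, 49, 75, 84, 76, 70, 72, 77, 68, 32, 70, 40, 48, 65]  (not all equal)
t=2: [83, 81, 73, 81, 80, 75, 78, 81, 80, 79, 81, 74, 83, 79, 81, 83]  (not all equal)
t=3: [74, 77, 79, 76, 77, 79, 78, 76, 77, 78, 77, 79, 74, 77, 76, 75]  (not all equal)
t=4: [81, 79, 78, 80, 79, 78, 78, 79, 79, 78, 78, 78, 81, 79, 79, 80]  (not all equal)
t=5: [76, 77, 77, 77, 77, 78, 78, 77, 77, 78, 78, 77, 76, 77, 77, 77]  (not all equal)
t=6: [79, 79, 78, 79, 79, 78, 78, 78, 79, 78, 78, 78, 79, 79, 78, 79]  (not all equal)
t=7: [78, 78, 78, 78, 78, 78, 78, 78, 78, 78, 78, 78, 78, 78, 78, 78]  (all equal)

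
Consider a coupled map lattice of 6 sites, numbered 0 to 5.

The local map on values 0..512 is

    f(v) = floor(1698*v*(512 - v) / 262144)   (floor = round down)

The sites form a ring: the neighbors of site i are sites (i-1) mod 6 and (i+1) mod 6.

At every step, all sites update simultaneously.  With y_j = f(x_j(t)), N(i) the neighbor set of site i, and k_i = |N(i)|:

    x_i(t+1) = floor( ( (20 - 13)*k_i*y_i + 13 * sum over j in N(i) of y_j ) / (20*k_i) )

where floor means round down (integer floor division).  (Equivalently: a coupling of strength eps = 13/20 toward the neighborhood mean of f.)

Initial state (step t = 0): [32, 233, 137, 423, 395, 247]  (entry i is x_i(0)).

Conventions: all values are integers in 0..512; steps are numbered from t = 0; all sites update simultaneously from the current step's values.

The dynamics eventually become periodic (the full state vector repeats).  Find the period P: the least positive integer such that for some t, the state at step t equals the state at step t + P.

Simulating step by step:
t=0: [32, 233, 137, 423, 395, 247]
t=1: [308, 287, 332, 290, 321, 277]
t=2: [414, 404, 406, 400, 411, 408]
t=3: [272, 274, 283, 278, 277, 268]
t=4: [422, 421, 420, 420, 421, 422]
t=5: [246, 248, 249, 249, 248, 246]
t=6: [423, 423, 424, 424, 423, 423]
t=7: [243, 242, 241, 241, 242, 243]
t=8: [423, 423, 423, 423, 423, 423]
t=9: [243, 243, 243, 243, 243, 243]
t=10: [423, 423, 423, 423, 423, 423]

Answer: 2
Key observation: The state at step 8, [423, 423, 423, 423, 423, 423], reappears at step 10 — and no state repeats earlier — so the cycle the system enters has period 2.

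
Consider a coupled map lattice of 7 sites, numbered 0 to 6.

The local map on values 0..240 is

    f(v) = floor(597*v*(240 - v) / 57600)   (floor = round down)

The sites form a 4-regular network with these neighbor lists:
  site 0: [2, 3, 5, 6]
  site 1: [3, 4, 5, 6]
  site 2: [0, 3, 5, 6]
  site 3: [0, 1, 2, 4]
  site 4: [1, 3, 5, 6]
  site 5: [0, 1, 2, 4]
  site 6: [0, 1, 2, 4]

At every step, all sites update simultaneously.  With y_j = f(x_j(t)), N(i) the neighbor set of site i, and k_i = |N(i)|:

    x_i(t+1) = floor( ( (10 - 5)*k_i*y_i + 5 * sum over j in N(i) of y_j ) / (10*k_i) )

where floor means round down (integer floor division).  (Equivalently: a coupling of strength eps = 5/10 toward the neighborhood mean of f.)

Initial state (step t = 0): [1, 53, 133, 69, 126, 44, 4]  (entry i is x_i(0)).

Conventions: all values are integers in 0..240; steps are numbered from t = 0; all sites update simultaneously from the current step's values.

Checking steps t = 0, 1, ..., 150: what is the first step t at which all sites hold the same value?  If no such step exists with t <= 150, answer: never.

Answer: 4
Key observation: Synchronization is absorbing here: once all sites are equal they stay equal, and step 4 is the first all-equal step.

Derivation:
t=0: [1, 53, 133, 69, 126, 44, 4]  (not all equal)
t=1: [46, 97, 101, 110, 114, 94, 54]  (not all equal)
t=2: [113, 139, 133, 140, 141, 137, 118]  (not all equal)
t=3: [147, 145, 147, 145, 145, 146, 147]  (not all equal)
t=4: [141, 141, 141, 141, 141, 141, 141]  (all equal)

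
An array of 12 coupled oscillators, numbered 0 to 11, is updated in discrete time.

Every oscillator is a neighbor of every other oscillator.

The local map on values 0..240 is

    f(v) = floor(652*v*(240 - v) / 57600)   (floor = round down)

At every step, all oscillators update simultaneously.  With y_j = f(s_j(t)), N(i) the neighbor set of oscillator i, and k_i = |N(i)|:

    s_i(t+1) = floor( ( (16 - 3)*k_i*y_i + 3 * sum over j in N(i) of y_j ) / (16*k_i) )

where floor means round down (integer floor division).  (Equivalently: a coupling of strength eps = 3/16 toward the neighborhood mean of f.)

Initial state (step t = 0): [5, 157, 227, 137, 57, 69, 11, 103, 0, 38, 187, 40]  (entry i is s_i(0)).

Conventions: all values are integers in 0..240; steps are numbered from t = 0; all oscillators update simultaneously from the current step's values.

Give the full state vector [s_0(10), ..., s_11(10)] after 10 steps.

Answer: [152, 152, 152, 152, 152, 152, 152, 152, 152, 152, 152, 152]

Derivation:
t=0: [5, 157, 227, 137, 57, 69, 11, 103, 0, 38, 187, 40]
t=1: [28, 135, 44, 144, 112, 124, 40, 144, 18, 86, 107, 89]
t=2: [79, 153, 103, 150, 155, 155, 98, 150, 62, 145, 154, 147]
t=3: [144, 149, 157, 151, 149, 149, 155, 151, 129, 153, 149, 153]
t=4: [155, 152, 148, 152, 152, 152, 149, 152, 160, 150, 152, 150]
t=5: [149, 150, 153, 150, 150, 150, 152, 150, 145, 151, 150, 151]
t=6: [152, 152, 150, 152, 152, 152, 151, 152, 154, 152, 152, 152]
t=7: [151, 151, 151, 151, 151, 151, 151, 151, 149, 151, 151, 151]
t=8: [152, 152, 152, 152, 152, 152, 152, 152, 152, 152, 152, 152]
t=9: [151, 151, 151, 151, 151, 151, 151, 151, 151, 151, 151, 151]
t=10: [152, 152, 152, 152, 152, 152, 152, 152, 152, 152, 152, 152]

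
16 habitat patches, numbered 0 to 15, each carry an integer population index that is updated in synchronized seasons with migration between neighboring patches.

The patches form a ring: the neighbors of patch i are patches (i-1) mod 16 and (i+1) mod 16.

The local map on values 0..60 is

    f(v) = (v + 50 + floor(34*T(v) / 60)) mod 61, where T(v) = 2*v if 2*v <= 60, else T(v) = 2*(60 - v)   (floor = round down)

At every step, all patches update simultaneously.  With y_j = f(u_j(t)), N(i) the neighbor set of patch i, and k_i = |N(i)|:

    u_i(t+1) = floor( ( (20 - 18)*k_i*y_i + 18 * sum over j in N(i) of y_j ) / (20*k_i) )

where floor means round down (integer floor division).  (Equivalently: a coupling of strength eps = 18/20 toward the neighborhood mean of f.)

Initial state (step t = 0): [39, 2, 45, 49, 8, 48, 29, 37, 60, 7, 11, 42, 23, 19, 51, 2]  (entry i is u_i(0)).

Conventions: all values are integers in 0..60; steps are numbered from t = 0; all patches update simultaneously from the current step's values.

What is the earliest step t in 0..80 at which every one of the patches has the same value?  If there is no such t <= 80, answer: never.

Answer: 3
Key observation: Synchronization is absorbing here: once all patches are equal they stay equal, and step 3 is the first all-equal step.

Derivation:
t=0: [39, 2, 45, 49, 8, 48, 29, 37, 60, 7, 11, 42, 23, 19, 51, 2]  (not all equal)
t=1: [53, 51, 51, 30, 45, 30, 50, 49, 29, 27, 25, 27, 39, 42, 42, 50]  (not all equal)
t=2: [49, 49, 51, 50, 52, 50, 51, 50, 48, 46, 45, 46, 48, 51, 50, 50]  (not all equal)
t=3: [50, 50, 50, 50, 50, 50, 50, 50, 50, 50, 50, 50, 50, 50, 50, 50]  (all equal)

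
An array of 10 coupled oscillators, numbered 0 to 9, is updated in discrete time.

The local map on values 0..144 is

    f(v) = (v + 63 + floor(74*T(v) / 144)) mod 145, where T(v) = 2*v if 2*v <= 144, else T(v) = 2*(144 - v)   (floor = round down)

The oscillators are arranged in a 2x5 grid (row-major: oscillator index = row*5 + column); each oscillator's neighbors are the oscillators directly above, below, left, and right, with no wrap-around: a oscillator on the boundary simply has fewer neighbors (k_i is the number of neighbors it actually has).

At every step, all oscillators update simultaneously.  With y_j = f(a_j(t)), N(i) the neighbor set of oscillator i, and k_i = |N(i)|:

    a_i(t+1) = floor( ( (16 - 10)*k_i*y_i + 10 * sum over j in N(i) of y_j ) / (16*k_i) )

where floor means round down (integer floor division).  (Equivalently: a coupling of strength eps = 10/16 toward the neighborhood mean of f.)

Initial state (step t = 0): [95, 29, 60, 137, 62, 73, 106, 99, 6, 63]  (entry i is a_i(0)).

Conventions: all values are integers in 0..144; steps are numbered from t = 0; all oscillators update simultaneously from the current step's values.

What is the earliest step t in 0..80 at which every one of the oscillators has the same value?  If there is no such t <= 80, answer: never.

Simulating step by step:
t=0: [95, 29, 60, 137, 62, 73, 106, 99, 6, 63]  (not all equal)
t=1: [81, 79, 65, 55, 49, 63, 75, 60, 63, 53]  (not all equal)
t=2: [57, 60, 45, 34, 23, 56, 54, 47, 36, 28]  (not all equal)
t=3: [34, 29, 41, 102, 119, 30, 27, 40, 105, 121]  (not all equal)
t=4: [125, 97, 68, 49, 62, 123, 124, 91, 79, 62]  (not all equal)
t=5: [62, 60, 50, 39, 34, 62, 62, 61, 49, 49]  (not all equal)
t=6: [41, 36, 53, 88, 98, 43, 41, 31, 48, 52]  (not all equal)
t=7: [44, 56, 76, 45, 50, 2, 55, 55, 49, 33]  (not all equal)
t=8: [33, 32, 38, 24, 50, 36, 37, 33, 41, 59]  (not all equal)
t=9: [130, 132, 128, 74, 53, 134, 133, 106, 58, 20]  (not all equal)
t=10: [62, 62, 62, 49, 61, 62, 62, 56, 60, 57]  (not all equal)
t=11: [43, 43, 35, 32, 31, 43, 40, 37, 31, 37]  (not all equal)
t=12: [5, 60, 106, 127, 129, 48, 84, 135, 130, 129]  (not all equal)
t=13: [44, 56, 57, 62, 62, 48, 47, 62, 62, 62]  (not all equal)
t=14: [17, 22, 36, 40, 43, 11, 23, 34, 43, 43]  (not all equal)
t=15: [96, 111, 130, 84, 48, 96, 108, 101, 60, 5]  (not all equal)
t=16: [62, 62, 62, 47, 48, 63, 62, 57, 56, 44]  (not all equal)
t=17: [43, 43, 34, 23, 11, 43, 41, 36, 22, 17]  (not all equal)
t=18: [5, 30, 101, 108, 96, 3, 30, 100, 111, 96]  (not all equal)
t=19: [87, 100, 75, 62, 63, 87, 99, 75, 62, 62]  (not all equal)
t=20: [63, 63, 58, 47, 43, 63, 63, 58, 47, 43]  (not all equal)
t=21: [45, 42, 32, 15, 7, 45, 42, 32, 15, 7]  (not all equal)
t=22: [7, 30, 94, 96, 82, 7, 30, 94, 96, 82]  (not all equal)
t=23: [91, 100, 75, 63, 63, 91, 100, 75, 63, 63]  (not all equal)
t=24: [63, 63, 59, 48, 45, 63, 63, 59, 48, 45]  (not all equal)
t=25: [45, 43, 34, 18, 10, 45, 43, 34, 18, 10]  (not all equal)
t=26: [7, 32, 98, 102, 88, 7, 32, 98, 102, 88]  (not all equal)
t=27: [92, 103, 76, 63, 63, 92, 103, 76, 63, 63]  (not all equal)
t=28: [63, 63, 59, 48, 45, 63, 63, 59, 48, 45]  (not all equal)

Answer: never
Key observation: The state at step 24 reappears at step 28 — the system is in a cycle of period 4 from step 24 on.  No step 0..28 is synchronized, and the cycle repeats forever, so no step up to 80 (or ever) has all oscillators equal.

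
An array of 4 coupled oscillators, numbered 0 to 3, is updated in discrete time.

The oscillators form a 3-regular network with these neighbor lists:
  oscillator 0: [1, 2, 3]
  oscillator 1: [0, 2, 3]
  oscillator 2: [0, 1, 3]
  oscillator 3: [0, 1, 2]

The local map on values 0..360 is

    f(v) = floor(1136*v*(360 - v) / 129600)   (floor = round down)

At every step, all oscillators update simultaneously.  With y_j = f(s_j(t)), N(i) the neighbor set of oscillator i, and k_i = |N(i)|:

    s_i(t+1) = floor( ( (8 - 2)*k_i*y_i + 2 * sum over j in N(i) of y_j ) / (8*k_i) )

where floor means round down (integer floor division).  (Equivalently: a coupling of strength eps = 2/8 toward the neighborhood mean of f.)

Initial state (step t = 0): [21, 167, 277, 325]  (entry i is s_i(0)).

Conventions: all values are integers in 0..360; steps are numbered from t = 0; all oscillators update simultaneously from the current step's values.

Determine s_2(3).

Answer: s_2(3) = 218

Derivation:
t=0: [21, 167, 277, 325]
t=1: [95, 241, 187, 119]
t=2: [230, 251, 272, 251]
t=3: [253, 238, 218, 238]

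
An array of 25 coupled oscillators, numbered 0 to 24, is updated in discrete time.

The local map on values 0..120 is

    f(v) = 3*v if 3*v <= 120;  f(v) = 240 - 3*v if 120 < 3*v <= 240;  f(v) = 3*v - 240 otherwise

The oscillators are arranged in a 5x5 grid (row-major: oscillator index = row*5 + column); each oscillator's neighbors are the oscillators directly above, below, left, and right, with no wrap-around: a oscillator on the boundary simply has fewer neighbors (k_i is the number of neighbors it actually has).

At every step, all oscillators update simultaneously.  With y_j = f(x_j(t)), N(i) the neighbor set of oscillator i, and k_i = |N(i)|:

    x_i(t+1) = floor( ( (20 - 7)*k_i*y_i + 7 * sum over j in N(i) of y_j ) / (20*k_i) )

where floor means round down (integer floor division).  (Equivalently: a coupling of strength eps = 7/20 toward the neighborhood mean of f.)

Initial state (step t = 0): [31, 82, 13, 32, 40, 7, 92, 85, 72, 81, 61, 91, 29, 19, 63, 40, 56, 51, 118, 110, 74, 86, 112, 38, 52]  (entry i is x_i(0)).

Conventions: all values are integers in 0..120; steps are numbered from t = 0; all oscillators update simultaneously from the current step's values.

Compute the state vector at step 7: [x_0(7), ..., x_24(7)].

Simulating step by step:
t=0: [31, 82, 13, 32, 40, 7, 92, 85, 72, 81, 61, 91, 29, 19, 63, 40, 56, 51, 118, 110, 74, 86, 112, 38, 52]
t=1: [65, 23, 39, 83, 95, 35, 29, 26, 30, 24, 57, 43, 73, 61, 50, 95, 69, 88, 104, 87, 35, 33, 87, 108, 90]
t=2: [59, 73, 94, 35, 43, 91, 88, 78, 77, 73, 75, 90, 37, 60, 76, 53, 45, 28, 63, 36, 93, 82, 37, 68, 37]
t=3: [50, 28, 42, 87, 94, 33, 23, 20, 22, 29, 26, 41, 87, 55, 29, 71, 85, 87, 58, 90, 40, 33, 86, 55, 97]
t=4: [90, 86, 93, 39, 46, 92, 76, 62, 64, 79, 79, 92, 37, 69, 78, 42, 32, 24, 60, 43, 100, 82, 34, 64, 51]
t=5: [28, 21, 47, 98, 87, 28, 20, 53, 49, 20, 23, 42, 89, 41, 21, 92, 82, 79, 62, 90, 60, 34, 81, 60, 84]
t=6: [80, 69, 87, 59, 33, 79, 68, 77, 87, 59, 72, 88, 45, 96, 65, 39, 26, 9, 53, 34, 63, 74, 21, 47, 23]
t=7: [6, 28, 25, 57, 86, 8, 29, 21, 29, 60, 32, 36, 77, 53, 54, 93, 66, 46, 76, 89, 56, 34, 57, 89, 80]

Answer: [6, 28, 25, 57, 86, 8, 29, 21, 29, 60, 32, 36, 77, 53, 54, 93, 66, 46, 76, 89, 56, 34, 57, 89, 80]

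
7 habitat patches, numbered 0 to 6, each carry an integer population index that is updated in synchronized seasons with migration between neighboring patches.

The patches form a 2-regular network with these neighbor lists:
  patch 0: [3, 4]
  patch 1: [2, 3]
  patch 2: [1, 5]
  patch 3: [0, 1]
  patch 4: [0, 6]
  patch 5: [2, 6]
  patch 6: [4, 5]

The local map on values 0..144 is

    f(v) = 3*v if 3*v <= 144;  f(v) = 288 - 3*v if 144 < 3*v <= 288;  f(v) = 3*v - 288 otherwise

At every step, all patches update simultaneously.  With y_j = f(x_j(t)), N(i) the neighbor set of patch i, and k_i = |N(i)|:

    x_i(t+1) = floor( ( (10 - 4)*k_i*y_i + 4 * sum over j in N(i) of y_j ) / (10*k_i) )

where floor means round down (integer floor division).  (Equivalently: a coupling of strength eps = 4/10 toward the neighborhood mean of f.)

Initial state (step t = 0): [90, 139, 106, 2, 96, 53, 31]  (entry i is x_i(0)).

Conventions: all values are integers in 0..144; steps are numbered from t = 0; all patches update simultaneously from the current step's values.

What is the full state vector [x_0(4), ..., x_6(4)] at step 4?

Answer: [52, 30, 42, 27, 77, 54, 75]

Derivation:
t=0: [90, 139, 106, 2, 96, 53, 31]
t=1: [12, 84, 69, 33, 22, 102, 81]
t=2: [54, 57, 59, 73, 55, 36, 43]
t=3: [114, 106, 111, 90, 124, 112, 123]
t=4: [52, 30, 42, 27, 77, 54, 75]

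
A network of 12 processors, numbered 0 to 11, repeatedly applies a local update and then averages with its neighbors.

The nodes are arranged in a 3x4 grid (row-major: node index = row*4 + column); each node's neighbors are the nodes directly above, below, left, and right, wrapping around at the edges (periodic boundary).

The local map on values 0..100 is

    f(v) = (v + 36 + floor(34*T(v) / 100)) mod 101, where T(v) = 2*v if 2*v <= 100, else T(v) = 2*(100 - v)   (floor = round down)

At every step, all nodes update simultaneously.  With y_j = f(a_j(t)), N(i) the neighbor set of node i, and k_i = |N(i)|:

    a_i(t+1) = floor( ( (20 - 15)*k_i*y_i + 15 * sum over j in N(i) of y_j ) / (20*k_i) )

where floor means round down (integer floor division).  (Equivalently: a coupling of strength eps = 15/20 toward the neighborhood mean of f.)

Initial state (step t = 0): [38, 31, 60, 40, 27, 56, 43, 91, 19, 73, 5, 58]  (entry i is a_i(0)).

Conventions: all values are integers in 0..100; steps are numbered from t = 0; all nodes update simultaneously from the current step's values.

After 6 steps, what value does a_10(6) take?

Simulating step by step:
t=0: [38, 31, 60, 40, 27, 56, 43, 91, 19, 73, 5, 58]
t=1: [69, 53, 31, 33, 61, 42, 23, 28, 59, 47, 25, 32]
t=2: [34, 29, 71, 76, 30, 25, 66, 72, 33, 26, 69, 73]
t=3: [77, 72, 36, 38, 75, 70, 34, 37, 76, 71, 35, 38]
t=4: [40, 38, 82, 84, 39, 38, 81, 84, 40, 38, 82, 84]
t=5: [24, 67, 41, 23, 24, 67, 41, 23, 24, 67, 41, 23]
t=6: [65, 29, 20, 61, 65, 29, 20, 61, 65, 29, 20, 61]

Answer: a_10(6) = 20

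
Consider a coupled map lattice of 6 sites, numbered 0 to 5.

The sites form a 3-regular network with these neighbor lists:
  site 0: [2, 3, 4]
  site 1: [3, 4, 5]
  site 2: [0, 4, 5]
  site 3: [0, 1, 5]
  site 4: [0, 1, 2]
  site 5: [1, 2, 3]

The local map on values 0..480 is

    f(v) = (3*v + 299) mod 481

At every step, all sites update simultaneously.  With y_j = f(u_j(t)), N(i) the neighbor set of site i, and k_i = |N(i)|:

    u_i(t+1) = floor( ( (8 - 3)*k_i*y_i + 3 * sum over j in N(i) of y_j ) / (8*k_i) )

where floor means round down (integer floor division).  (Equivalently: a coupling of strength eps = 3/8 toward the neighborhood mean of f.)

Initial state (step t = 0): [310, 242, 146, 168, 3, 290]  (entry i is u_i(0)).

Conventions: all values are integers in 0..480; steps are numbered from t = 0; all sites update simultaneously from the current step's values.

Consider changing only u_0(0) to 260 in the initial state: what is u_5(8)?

Answer: u_5(8) = 362
Key observation: This trace re-runs the system from the modified initial state.

Derivation:
t=0: [260, 242, 146, 168, 3, 290]
t=1: [183, 144, 239, 249, 247, 209]
t=2: [256, 232, 145, 185, 132, 326]
t=3: [170, 133, 237, 289, 182, 279]
t=4: [282, 228, 138, 217, 301, 167]
t=5: [232, 141, 237, 358, 204, 289]
t=6: [131, 281, 113, 316, 309, 215]
t=7: [220, 239, 215, 284, 233, 367]
t=8: [384, 116, 408, 239, 146, 362]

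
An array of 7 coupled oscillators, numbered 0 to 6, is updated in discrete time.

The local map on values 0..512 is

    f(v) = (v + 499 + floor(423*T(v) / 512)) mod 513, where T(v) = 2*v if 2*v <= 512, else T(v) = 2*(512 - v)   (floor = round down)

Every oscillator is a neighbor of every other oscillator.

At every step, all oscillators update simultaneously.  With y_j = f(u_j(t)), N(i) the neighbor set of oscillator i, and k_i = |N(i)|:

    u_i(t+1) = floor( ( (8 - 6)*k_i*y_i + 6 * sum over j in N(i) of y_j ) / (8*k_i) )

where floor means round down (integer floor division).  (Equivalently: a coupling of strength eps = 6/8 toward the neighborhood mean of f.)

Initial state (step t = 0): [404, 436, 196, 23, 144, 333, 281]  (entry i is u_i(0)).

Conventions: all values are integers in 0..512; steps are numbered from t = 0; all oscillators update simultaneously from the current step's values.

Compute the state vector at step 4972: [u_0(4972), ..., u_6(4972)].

Answer: [89, 89, 89, 89, 89, 89, 89]
Key observation: The state at step 11, [89, 89, 89, 89, 89, 89, 89], reappears at step 22: the system is in a cycle of period 11 from step 11 on.  Therefore the state at step 4972 equals the state at step 11 + ((4972 - 11) mod 11) = 11, which is [89, 89, 89, 89, 89, 89, 89].

Derivation:
t=0: [404, 436, 196, 23, 144, 333, 281]
t=1: [162, 159, 218, 161, 201, 168, 172]
t=2: [322, 321, 277, 322, 271, 324, 325]
t=3: [115, 115, 119, 115, 120, 115, 115]
t=4: [293, 293, 295, 293, 295, 293, 293]
t=5: [126, 126, 126, 126, 126, 126, 126]
t=6: [320, 320, 320, 320, 320, 320, 320]
t=7: [110, 110, 110, 110, 110, 110, 110]
t=8: [277, 277, 277, 277, 277, 277, 277]
t=9: [138, 138, 138, 138, 138, 138, 138]
t=10: [352, 352, 352, 352, 352, 352, 352]
t=11: [89, 89, 89, 89, 89, 89, 89]
t=12: [222, 222, 222, 222, 222, 222, 222]
t=13: [61, 61, 61, 61, 61, 61, 61]
t=14: [147, 147, 147, 147, 147, 147, 147]
t=15: [375, 375, 375, 375, 375, 375, 375]
t=16: [74, 74, 74, 74, 74, 74, 74]
t=17: [182, 182, 182, 182, 182, 182, 182]
t=18: [468, 468, 468, 468, 468, 468, 468]
t=19: [13, 13, 13, 13, 13, 13, 13]
t=20: [20, 20, 20, 20, 20, 20, 20]
t=21: [39, 39, 39, 39, 39, 39, 39]
t=22: [89, 89, 89, 89, 89, 89, 89]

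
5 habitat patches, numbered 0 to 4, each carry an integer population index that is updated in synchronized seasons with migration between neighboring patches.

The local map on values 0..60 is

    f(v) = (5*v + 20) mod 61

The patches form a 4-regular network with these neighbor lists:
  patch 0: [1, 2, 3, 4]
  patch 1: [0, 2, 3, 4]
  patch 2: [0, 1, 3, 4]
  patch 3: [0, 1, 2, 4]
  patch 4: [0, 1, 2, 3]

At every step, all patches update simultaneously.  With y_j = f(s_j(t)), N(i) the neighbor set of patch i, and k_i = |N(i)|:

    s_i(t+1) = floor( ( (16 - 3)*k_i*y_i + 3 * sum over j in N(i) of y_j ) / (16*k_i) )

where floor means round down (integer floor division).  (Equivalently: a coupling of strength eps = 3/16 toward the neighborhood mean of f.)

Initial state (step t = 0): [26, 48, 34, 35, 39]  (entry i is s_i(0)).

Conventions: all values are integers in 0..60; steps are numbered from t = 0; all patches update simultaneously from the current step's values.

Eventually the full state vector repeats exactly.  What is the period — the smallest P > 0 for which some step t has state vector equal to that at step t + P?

Simulating step by step:
t=0: [26, 48, 34, 35, 39]
t=1: [25, 16, 9, 13, 28]
t=2: [23, 35, 9, 24, 35]
t=3: [12, 11, 5, 16, 11]
t=4: [20, 16, 40, 36, 16]
t=5: [54, 38, 37, 21, 38]
t=6: [41, 26, 22, 8, 26]
t=7: [39, 29, 13, 53, 29]
t=8: [33, 41, 26, 39, 41]
t=9: [8, 39, 28, 31, 39]
t=10: [56, 34, 39, 50, 34]
t=11: [48, 11, 30, 25, 11]
t=12: [17, 16, 42, 23, 16]
t=13: [42, 38, 44, 18, 38]
t=14: [45, 30, 53, 47, 30]
t=15: [7, 43, 38, 15, 43]
t=16: [52, 50, 30, 36, 50]
t=17: [34, 27, 43, 20, 27]
t=18: [13, 33, 48, 53, 33]
t=19: [22, 5, 16, 35, 5]
t=20: [13, 41, 36, 16, 41]
t=21: [26, 39, 20, 37, 39]
t=22: [29, 32, 53, 24, 32]
t=23: [43, 54, 41, 24, 54]
t=24: [49, 44, 41, 23, 44]
t=25: [24, 52, 41, 18, 52]
t=26: [22, 36, 40, 46, 36]
t=27: [10, 17, 32, 8, 17]
t=28: [16, 43, 54, 56, 43]
t=29: [41, 51, 46, 54, 51]
t=30: [39, 31, 11, 42, 31]
t=31: [33, 49, 20, 45, 49]
t=32: [6, 20, 50, 5, 20]
t=33: [49, 56, 31, 45, 56]
t=34: [24, 51, 49, 9, 51]
t=35: [18, 28, 21, 7, 28]
t=36: [46, 37, 10, 50, 37]
t=37: [8, 20, 10, 23, 20]
t=38: [55, 54, 16, 19, 54]
t=39: [50, 46, 40, 52, 46]
t=40: [25, 9, 33, 32, 9]
t=41: [21, 7, 5, 48, 7]
t=42: [10, 50, 42, 20, 50]
t=43: [14, 27, 43, 53, 27]
t=44: [31, 34, 48, 40, 34]
t=45: [46, 10, 17, 33, 10]
t=46: [7, 10, 36, 4, 10]
t=47: [48, 12, 19, 36, 12]
t=48: [18, 20, 47, 18, 20]
t=49: [48, 55, 19, 48, 55]
t=50: [21, 47, 50, 21, 47]
t=51: [4, 10, 22, 4, 10]
t=52: [35, 11, 11, 35, 11]
t=53: [12, 13, 13, 12, 13]
t=54: [19, 23, 23, 19, 23]
t=55: [48, 16, 16, 48, 16]
t=56: [19, 36, 36, 19, 36]
t=57: [48, 20, 20, 48, 20]
t=58: [22, 54, 54, 22, 54]
t=59: [13, 42, 42, 13, 42]
t=60: [27, 44, 44, 27, 44]
t=61: [36, 54, 54, 36, 54]
t=62: [21, 43, 43, 21, 43]
t=63: [9, 47, 47, 9, 47]
t=64: [4, 10, 10, 4, 10]
t=65: [35, 11, 11, 35, 11]

Answer: 13
Key observation: The state at step 52, [35, 11, 11, 35, 11], reappears at step 65 — and no state repeats earlier — so the cycle the system enters has period 13.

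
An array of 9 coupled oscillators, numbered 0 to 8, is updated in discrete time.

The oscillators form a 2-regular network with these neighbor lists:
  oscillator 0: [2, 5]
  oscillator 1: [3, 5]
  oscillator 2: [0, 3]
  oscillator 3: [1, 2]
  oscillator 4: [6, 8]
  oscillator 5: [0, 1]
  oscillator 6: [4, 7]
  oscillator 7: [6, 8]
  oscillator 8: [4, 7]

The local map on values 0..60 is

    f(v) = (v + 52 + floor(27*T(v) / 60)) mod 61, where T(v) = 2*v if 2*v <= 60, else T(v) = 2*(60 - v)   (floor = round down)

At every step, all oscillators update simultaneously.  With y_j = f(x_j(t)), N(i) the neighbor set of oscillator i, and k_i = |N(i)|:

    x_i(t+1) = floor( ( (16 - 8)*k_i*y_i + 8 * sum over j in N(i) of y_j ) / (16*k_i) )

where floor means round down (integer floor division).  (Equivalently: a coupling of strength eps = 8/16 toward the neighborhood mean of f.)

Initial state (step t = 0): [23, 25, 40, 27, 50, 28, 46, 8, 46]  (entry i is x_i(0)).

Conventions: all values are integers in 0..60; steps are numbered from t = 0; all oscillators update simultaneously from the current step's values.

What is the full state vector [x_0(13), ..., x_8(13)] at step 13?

Simulating step by step:
t=0: [23, 25, 40, 27, 50, 28, 46, 8, 46]
t=1: [40, 40, 43, 42, 49, 40, 38, 27, 38]
t=2: [49, 49, 49, 49, 48, 49, 46, 45, 46]
t=3: [49, 49, 49, 49, 49, 49, 49, 49, 49]
t=4: [49, 49, 49, 49, 49, 49, 49, 49, 49]
t=5: [49, 49, 49, 49, 49, 49, 49, 49, 49]
t=6: [49, 49, 49, 49, 49, 49, 49, 49, 49]
t=7: [49, 49, 49, 49, 49, 49, 49, 49, 49]
t=8: [49, 49, 49, 49, 49, 49, 49, 49, 49]
t=9: [49, 49, 49, 49, 49, 49, 49, 49, 49]
t=10: [49, 49, 49, 49, 49, 49, 49, 49, 49]
t=11: [49, 49, 49, 49, 49, 49, 49, 49, 49]
t=12: [49, 49, 49, 49, 49, 49, 49, 49, 49]
t=13: [49, 49, 49, 49, 49, 49, 49, 49, 49]

Answer: [49, 49, 49, 49, 49, 49, 49, 49, 49]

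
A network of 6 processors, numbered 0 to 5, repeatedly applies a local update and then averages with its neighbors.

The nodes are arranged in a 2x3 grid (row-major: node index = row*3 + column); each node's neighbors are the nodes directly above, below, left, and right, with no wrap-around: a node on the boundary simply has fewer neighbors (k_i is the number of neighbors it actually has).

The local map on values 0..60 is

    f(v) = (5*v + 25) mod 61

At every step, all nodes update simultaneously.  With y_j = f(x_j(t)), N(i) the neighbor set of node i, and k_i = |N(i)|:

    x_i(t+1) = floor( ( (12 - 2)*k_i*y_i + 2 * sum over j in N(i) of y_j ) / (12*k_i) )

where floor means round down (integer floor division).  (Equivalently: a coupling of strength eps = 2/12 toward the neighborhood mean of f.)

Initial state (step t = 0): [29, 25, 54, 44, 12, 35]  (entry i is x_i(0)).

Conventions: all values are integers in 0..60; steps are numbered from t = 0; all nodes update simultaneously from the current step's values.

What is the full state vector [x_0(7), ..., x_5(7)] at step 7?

Answer: [8, 52, 33, 10, 31, 16]

Derivation:
t=0: [29, 25, 54, 44, 12, 35]
t=1: [42, 30, 46, 6, 22, 20]
t=2: [52, 48, 13, 51, 17, 4]
t=3: [38, 24, 29, 37, 46, 44]
t=4: [30, 24, 42, 26, 12, 5]
t=5: [48, 26, 49, 33, 25, 48]
t=6: [20, 31, 26, 9, 26, 22]
t=7: [8, 52, 33, 10, 31, 16]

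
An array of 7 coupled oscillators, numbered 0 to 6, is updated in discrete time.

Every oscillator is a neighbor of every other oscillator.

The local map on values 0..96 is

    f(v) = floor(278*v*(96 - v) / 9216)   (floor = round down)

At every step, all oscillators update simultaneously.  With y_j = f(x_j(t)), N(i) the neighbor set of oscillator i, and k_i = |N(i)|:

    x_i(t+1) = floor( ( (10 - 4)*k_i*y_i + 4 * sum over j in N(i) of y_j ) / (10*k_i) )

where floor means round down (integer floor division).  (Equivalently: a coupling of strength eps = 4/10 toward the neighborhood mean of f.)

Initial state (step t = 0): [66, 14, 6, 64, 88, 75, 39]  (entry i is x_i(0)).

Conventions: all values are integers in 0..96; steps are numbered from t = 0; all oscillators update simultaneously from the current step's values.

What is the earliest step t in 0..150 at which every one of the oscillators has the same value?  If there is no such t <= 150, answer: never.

Answer: 5
Key observation: Synchronization is absorbing here: once all oscillators are equal they stay equal, and step 5 is the first all-equal step.

Derivation:
t=0: [66, 14, 6, 64, 88, 75, 39]  (not all equal)
t=1: [51, 38, 28, 52, 31, 45, 56]  (not all equal)
t=2: [67, 65, 60, 67, 62, 67, 66]  (not all equal)
t=3: [59, 60, 62, 59, 61, 59, 59]  (not all equal)
t=4: [64, 64, 63, 64, 64, 64, 64]  (not all equal)
t=5: [61, 61, 61, 61, 61, 61, 61]  (all equal)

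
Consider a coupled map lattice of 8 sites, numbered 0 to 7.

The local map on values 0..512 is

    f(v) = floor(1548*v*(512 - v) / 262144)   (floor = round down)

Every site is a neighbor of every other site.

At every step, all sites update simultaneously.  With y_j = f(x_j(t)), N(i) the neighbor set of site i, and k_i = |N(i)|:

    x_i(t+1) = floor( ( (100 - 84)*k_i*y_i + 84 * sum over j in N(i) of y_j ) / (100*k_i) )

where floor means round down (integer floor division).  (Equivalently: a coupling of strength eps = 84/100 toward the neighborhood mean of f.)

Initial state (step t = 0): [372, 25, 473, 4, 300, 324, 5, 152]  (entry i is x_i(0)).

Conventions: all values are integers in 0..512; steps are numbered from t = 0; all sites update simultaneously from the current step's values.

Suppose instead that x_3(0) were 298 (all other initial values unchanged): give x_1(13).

Answer: x_1(13) = 307
Key observation: This trace re-runs the system from the modified initial state.

Derivation:
t=0: [372, 25, 473, 298, 300, 324, 5, 152]
t=1: [244, 234, 236, 247, 246, 246, 232, 244]
t=2: [385, 385, 385, 385, 385, 385, 385, 385]
t=3: [288, 288, 288, 288, 288, 288, 288, 288]
t=4: [380, 380, 380, 380, 380, 380, 380, 380]
t=5: [296, 296, 296, 296, 296, 296, 296, 296]
t=6: [377, 377, 377, 377, 377, 377, 377, 377]
t=7: [300, 300, 300, 300, 300, 300, 300, 300]
t=8: [375, 375, 375, 375, 375, 375, 375, 375]
t=9: [303, 303, 303, 303, 303, 303, 303, 303]
t=10: [373, 373, 373, 373, 373, 373, 373, 373]
t=11: [306, 306, 306, 306, 306, 306, 306, 306]
t=12: [372, 372, 372, 372, 372, 372, 372, 372]
t=13: [307, 307, 307, 307, 307, 307, 307, 307]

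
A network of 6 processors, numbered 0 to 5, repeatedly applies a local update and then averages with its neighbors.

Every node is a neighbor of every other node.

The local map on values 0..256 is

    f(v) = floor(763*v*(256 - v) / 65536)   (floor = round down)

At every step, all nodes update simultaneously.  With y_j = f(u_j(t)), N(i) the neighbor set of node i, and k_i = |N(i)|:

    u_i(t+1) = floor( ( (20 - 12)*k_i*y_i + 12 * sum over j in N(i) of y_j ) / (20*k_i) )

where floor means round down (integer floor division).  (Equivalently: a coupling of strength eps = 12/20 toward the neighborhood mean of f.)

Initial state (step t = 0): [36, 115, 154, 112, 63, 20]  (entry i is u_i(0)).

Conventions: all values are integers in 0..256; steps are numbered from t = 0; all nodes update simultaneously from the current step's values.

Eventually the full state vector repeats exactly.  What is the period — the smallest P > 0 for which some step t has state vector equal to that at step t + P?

Simulating step by step:
t=0: [36, 115, 154, 112, 63, 20]
t=1: [127, 153, 152, 153, 140, 116]
t=2: [187, 185, 185, 185, 187, 187]
t=3: [150, 151, 151, 151, 150, 150]
t=4: [184, 184, 184, 184, 184, 184]
t=5: [154, 154, 154, 154, 154, 154]
t=6: [182, 182, 182, 182, 182, 182]
t=7: [156, 156, 156, 156, 156, 156]
t=8: [181, 181, 181, 181, 181, 181]
t=9: [158, 158, 158, 158, 158, 158]
t=10: [180, 180, 180, 180, 180, 180]
t=11: [159, 159, 159, 159, 159, 159]
t=12: [179, 179, 179, 179, 179, 179]
t=13: [160, 160, 160, 160, 160, 160]
t=14: [178, 178, 178, 178, 178, 178]
t=15: [161, 161, 161, 161, 161, 161]
t=16: [178, 178, 178, 178, 178, 178]

Answer: 2
Key observation: The state at step 14, [178, 178, 178, 178, 178, 178], reappears at step 16 — and no state repeats earlier — so the cycle the system enters has period 2.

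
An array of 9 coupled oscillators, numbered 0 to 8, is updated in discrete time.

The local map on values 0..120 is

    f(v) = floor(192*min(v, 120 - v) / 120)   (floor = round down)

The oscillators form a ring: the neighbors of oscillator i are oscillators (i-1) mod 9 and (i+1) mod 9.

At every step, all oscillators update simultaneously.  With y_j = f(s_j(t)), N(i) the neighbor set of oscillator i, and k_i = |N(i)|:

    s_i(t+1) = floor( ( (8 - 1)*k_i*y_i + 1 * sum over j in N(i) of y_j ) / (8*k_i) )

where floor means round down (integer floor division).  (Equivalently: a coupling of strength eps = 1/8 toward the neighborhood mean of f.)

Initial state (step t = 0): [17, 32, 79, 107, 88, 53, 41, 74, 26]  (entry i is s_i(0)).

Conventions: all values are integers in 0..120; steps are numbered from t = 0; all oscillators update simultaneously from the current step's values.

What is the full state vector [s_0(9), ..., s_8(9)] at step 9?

Simulating step by step:
t=0: [17, 32, 79, 107, 88, 53, 41, 74, 26]
t=1: [29, 50, 61, 24, 51, 80, 66, 70, 42]
t=2: [49, 78, 89, 44, 77, 66, 84, 79, 66]
t=3: [77, 66, 51, 68, 69, 83, 59, 65, 84]
t=4: [68, 84, 81, 82, 79, 62, 91, 86, 59]
t=5: [82, 58, 61, 60, 66, 87, 49, 56, 90]
t=6: [61, 90, 94, 95, 84, 55, 77, 85, 51]
t=7: [90, 50, 41, 41, 57, 84, 68, 58, 80]
t=8: [51, 77, 65, 66, 87, 60, 81, 89, 64]
t=9: [80, 70, 86, 84, 56, 91, 63, 52, 86]

Answer: [80, 70, 86, 84, 56, 91, 63, 52, 86]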